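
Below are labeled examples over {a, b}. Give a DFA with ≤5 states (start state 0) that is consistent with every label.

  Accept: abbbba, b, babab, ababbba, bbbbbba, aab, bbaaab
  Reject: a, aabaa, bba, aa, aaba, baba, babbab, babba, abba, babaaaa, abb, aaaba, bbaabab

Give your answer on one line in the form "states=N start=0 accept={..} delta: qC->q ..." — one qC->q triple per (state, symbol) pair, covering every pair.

states=4 start=0 accept={1} delta: 0a->0 0b->1 1a->0 1b->2 2a->3 2b->3 3a->1 3b->3

Fold the examples into a partial DFA from state 0: repeatedly fix the first undefined (state, symbol) met by the shortest-then-alphabetical prefix, trying targets in increasing order and rejecting any under which an Accept and a Reject string meet in one state with the same remainder; add a state when all current targets are rejected. Accepting states are where Accept strings end.
a: 0a undefined. 0a->0: ok.
b: 0b undefined. 0b->0: no, abbbba/a meet in 0. Open state 1: 0b->1.
ba: 1a undefined. 1a->0: ok.
bb: 1b undefined. 1b->0: no, abbbba/a meet in 0. 1b->1: no, abbbba/a meet in 0. Open state 2: 1b->2.
bba: 2a undefined. 2a->0: no, b/babbab meet in 1. 2a->1: no, b/bba meet in 1. 2a->2: no, bbaaab/babbab meet in 2 with "b" left. Open state 3: 2a->3.
bbb: 2b undefined. 2b->0: no, abbbba/a meet in 0. 2b->1: no, abbbba/bba meet in 3. 2b->2: no, abbbba/bba meet in 3. 2b->3: ok.
bbaa: 3a undefined. 3a->0: no, b/bbaabab meet in 1. 3a->1: ok.
bbbb: 3b undefined. 3b->0: no, abbbba/a meet in 0. 3b->1: no, abbbba/a meet in 0. 3b->2: no, abbbba/bba meet in 3. 3b->3: ok.
All examples now run through 4 states with every (state, symbol) defined. Accept strings end in {1}, Reject strings end in {0,2,3}; accept={1}.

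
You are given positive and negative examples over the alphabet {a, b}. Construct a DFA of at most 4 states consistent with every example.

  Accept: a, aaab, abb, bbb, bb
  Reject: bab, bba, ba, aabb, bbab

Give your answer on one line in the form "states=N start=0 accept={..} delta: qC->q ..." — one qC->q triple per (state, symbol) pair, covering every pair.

states=3 start=0 accept={1} delta: 0a->1 0b->1 1a->2 1b->1 2a->0 2b->2

Fold the examples into a partial DFA from state 0: repeatedly fix the first undefined (state, symbol) met by the shortest-then-alphabetical prefix, trying targets in increasing order and rejecting any under which an Accept and a Reject string meet in one state with the same remainder; add a state when all current targets are rejected. Accepting states are where Accept strings end.
a: 0a undefined. 0a->0: no, abb/aabb meet in 0 with "bb" left. Open state 1: 0a->1.
b: 0b undefined. 0b->0: no, a/bba meet in 1. 0b->1: ok.
aa: 1a undefined. 1a->0: no, a/bab meet in 1. 1a->1: no, a/ba meet in 1. Open state 2: 1a->2.
ab: 1b undefined. 1b->0: no, a/bba meet in 1. 1b->1: ok.
aaa: 2a undefined. 2a->0: ok.
aab: 2b undefined. 2b->0: no, a/aabb meet in 1. 2b->1: no, a/bab meet in 1. 2b->2: ok.
All examples now run through 3 states with every (state, symbol) defined. Accept strings end in {1}, Reject strings end in {2}; accept={1}.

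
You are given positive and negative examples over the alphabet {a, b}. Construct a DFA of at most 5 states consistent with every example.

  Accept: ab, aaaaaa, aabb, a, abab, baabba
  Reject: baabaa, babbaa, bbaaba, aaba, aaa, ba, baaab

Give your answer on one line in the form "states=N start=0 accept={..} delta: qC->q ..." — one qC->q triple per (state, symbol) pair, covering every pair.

states=5 start=0 accept={0,1} delta: 0a->1 0b->1 1a->2 1b->0 2a->3 2b->1 3a->4 3b->1 4a->0 4b->2

Grow the machine one transition at a time. Run the examples from 0; the earliest place one falls off (shortest prefix, ties alphabetical) gets sent to the lowest-numbered state that keeps every Accept/Reject pair distinguishable — a pair clashes when both reach the same state with identical unread suffix — and to a fresh state only if none does.
a: 0a undefined. 0a->0: no, aaaaaa/aaa meet in 0. Open state 1: 0a->1.
b: 0b undefined. 0b->0: no, a/ba meet in 1. 0b->1: ok.
aa: 1a undefined. 1a->0: no, aaaaaa/aaba meet in 0. 1a->1: no, ab/baaab meet in 1 with "b" left. Open state 2: 1a->2.
ab: 1b undefined. 1b->0: ok.
aaa: 2a undefined. 2a->0: no, ab/baabaa meet in 0. 2a->1: no, aaaaaa/baabaa meet in 2. 2a->2: no, aaaaaa/aaa meet in 2. Open state 3: 2a->3.
aab: 2b undefined. 2b->0: no, aabb/bbaaba meet in 1. 2b->1: ok.
aaaa: 3a undefined. 3a->0: no, aaaaaa/babbaa meet in 2. 3a->1: no, ab/baaab meet in 0. 3a->2: no, aaaaaa/babbaa meet in 2. 3a->3: no, aaaaaa/aaa meet in 3. Open state 4: 3a->4.
baab: 3b undefined. 3b->0: no, baabba/baabaa meet in 2. 3b->1: ok.
aaaaa: 4a undefined. 4a->0: ok.
baaab: 4b undefined. 4b->0: no, ab/baaab meet in 0. 4b->1: no, aaaaaa/baaab meet in 1. 4b->2: ok.
All examples now run through 5 states with every (state, symbol) defined. Accept strings end in {0,1}, Reject strings end in {2,3}; accept={0,1}.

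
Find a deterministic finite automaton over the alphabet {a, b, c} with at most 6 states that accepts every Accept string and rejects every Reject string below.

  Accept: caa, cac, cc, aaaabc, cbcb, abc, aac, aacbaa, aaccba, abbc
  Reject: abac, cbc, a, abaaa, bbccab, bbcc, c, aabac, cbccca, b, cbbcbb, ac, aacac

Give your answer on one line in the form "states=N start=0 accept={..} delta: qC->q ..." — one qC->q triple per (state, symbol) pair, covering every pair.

State merging on the prefix tree: take the shortest (then alphabetical) example prefix whose next move is undefined and point that move at state 0, else 1, else 2, ...; a target is out if some Accept/Reject pair would then sit in one state with the same input left (inseparable). If every existing state is out, open a new one.
a: 0a undefined. 0a->0: no, cac/aacac meet in 0 with "cac" left. Open state 1: 0a->1.
b: 0b undefined. 0b->0: no, cc/bbcc meet in 0 with "cc" left. 0b->1: ok.
c: 0c undefined. 0c->0: no, cac/cbc meet in 1 with "c" left. 0c->1: no, cc/ac meet in 1 with "c" left. Open state 2: 0c->2.
aa: 1a undefined. 1a->0: no, cac/aacac meet in 2 with "ac" left. 1a->1: no, aac/ac meet in 1 with "c" left. 1a->2: ok.
ab: 1b undefined. 1b->0: no, cc/bbcc meet in 2 with "c" left. 1b->1: no, caa/abaaa meet in 2 with "aa" left. 1b->2: no, cac/abac meet in 2 with "ac" left. Open state 3: 1b->3.
ac: 1c undefined. 1c->0: ok.
ca: 2a undefined. 2a->0: no, caa/a meet in 1. 2a->1: no, caa/c meet in 2. 2a->2: no, caa/c meet in 2. 2a->3: ok.
cb: 2b undefined. 2b->0: no, cbcb/aabac meet in 0. 2b->1: no, cc/aabac meet in 2 with "c" left. 2b->2: no, cac/aabac meet in 3 with "c" left. 2b->3: no, cac/cbc meet in 3 with "c" left. Open state 4: 2b->4.
cc: 2c undefined. 2c->0: no, cc/ac meet in 0. 2c->1: no, cc/a meet in 1. 2c->2: no, cac/aacac meet in 3 with "c" left. 2c->3: ok.
aba: 3a undefined. 3a->0: no, caa/ac meet in 0. 3a->1: no, caa/a meet in 1. 3a->2: no, caa/abaaa meet in 2. 3a->3: no, caa/abaaa meet in 3. 3a->4: ok.
abb: 3b undefined. 3b->0: no, aacbaa/c meet in 2. 3b->1: no, abbc/ac meet in 0. 3b->2: ok.
abc: 3c undefined. 3c->0: no, cac/ac meet in 0. 3c->1: no, cac/a meet in 1. 3c->2: no, cac/c meet in 2. 3c->3: no, cac/bbcc meet in 3. 3c->4: ok.
cbb: 4b undefined. 4b->0: no, aaaabc/c meet in 2. 4b->1: no, cc/cbbcbb meet in 3. 4b->2: no, caa/cbbcbb meet in 4. 4b->3: ok.
cbc: 4c undefined. 4c->0: no, caa/cbccca meet in 4. 4c->1: no, caa/bbccab meet in 4. 4c->2: ok.
aaba: 4a undefined. 4a->0: ok.
All examples now run through 5 states with every (state, symbol) defined. Accept strings end in {3,4}, Reject strings end in {0,1,2}; accept={3,4}.

states=5 start=0 accept={3,4} delta: 0a->1 0b->1 0c->2 1a->2 1b->3 1c->0 2a->3 2b->4 2c->3 3a->4 3b->2 3c->4 4a->0 4b->3 4c->2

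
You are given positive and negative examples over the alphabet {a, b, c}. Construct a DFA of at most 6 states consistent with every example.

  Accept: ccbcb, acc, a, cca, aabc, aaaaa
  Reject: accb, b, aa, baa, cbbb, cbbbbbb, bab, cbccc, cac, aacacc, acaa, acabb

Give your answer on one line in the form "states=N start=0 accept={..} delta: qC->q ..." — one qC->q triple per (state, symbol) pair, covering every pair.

states=5 start=0 accept={1,4} delta: 0a->1 0b->0 0c->1 1a->2 1b->2 1c->3 2a->1 2b->0 2c->3 3a->4 3b->1 3c->1 4a->0 4b->0 4c->1

State merging on the prefix tree: take the shortest (then alphabetical) example prefix whose next move is undefined and point that move at state 0, else 1, else 2, ...; a target is out if some Accept/Reject pair would then sit in one state with the same input left (inseparable). If every existing state is out, open a new one.
a: 0a undefined. 0a->0: no, a/aa meet in 0. Open state 1: 0a->1.
b: 0b undefined. 0b->0: ok.
c: 0c undefined. 0c->0: no, ccbcb/b meet in 0. 0c->1: ok.
aa: 1a undefined. 1a->0: no, a/cac meet in 1. 1a->1: no, a/aa meet in 1. Open state 2: 1a->2.
ac: 1c undefined. 1c->0: no, ccbcb/accb meet in 1 with "b" left. 1c->1: no, cca/aa meet in 2. 1c->2: no, acc/cac meet in 2 with "c" left. Open state 3: 1c->3.
cb: 1b undefined. 1b->0: no, acc/cbccc meet in 3 with "c" left. 1b->1: no, a/cbbb meet in 1. 1b->2: ok.
aaa: 2a undefined. 2a->0: no, aaaaa/aa meet in 2. 2a->1: ok.
aab: 2b undefined. 2b->0: ok.
aac: 2c undefined. 2c->0: no, acc/aacacc meet in 3 with "c" left. 2c->1: no, acc/cbccc meet in 3 with "c" left. 2c->2: no, acc/aacacc meet in 3 with "c" left. 2c->3: ok.
aca: 3a undefined. 3a->0: no, a/acaa meet in 1. 3a->1: no, acc/aacacc meet in 3 with "c" left. 3a->2: no, acc/aacacc meet in 3 with "c" left. 3a->3: no, cca/cac meet in 3. Open state 4: 3a->4.
acc: 3c undefined. 3c->0: no, acc/accb meet in 0. 3c->1: ok.
ccb: 3b undefined. 3b->0: no, ccbcb/accb meet in 2. 3b->1: ok.
acaa: 4a undefined. 4a->0: ok.
acab: 4b undefined. 4b->0: ok.
aacac: 4c undefined. 4c->0: no, ccbcb/aacacc meet in 1. 4c->1: ok.
All examples now run through 5 states with every (state, symbol) defined. Accept strings end in {1,4}, Reject strings end in {0,2,3}; accept={1,4}.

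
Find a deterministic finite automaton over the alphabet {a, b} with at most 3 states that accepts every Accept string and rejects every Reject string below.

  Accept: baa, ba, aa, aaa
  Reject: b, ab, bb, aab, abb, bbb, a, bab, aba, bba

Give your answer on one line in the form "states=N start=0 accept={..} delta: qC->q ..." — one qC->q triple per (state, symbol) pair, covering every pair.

Grow the machine one transition at a time. Run the examples from 0; the earliest place one falls off (shortest prefix, ties alphabetical) gets sent to the lowest-numbered state that keeps every Accept/Reject pair distinguishable — a pair clashes when both reach the same state with identical unread suffix — and to a fresh state only if none does.
a: 0a undefined. 0a->0: no, ba/aba meet in 0 with "ba" left. Open state 1: 0a->1.
b: 0b undefined. 0b->0: no, ba/a meet in 1. 0b->1: ok.
aa: 1a undefined. 1a->0: no, baa/b meet in 1. 1a->1: no, baa/b meet in 1. Open state 2: 1a->2.
ab: 1b undefined. 1b->0: ok.
aaa: 2a undefined. 2a->0: no, baa/ab meet in 0. 2a->1: no, baa/b meet in 1. 2a->2: ok.
aab: 2b undefined. 2b->0: ok.
All examples now run through 3 states with every (state, symbol) defined. Accept strings end in {2}, Reject strings end in {0,1}; accept={2}.

states=3 start=0 accept={2} delta: 0a->1 0b->1 1a->2 1b->0 2a->2 2b->0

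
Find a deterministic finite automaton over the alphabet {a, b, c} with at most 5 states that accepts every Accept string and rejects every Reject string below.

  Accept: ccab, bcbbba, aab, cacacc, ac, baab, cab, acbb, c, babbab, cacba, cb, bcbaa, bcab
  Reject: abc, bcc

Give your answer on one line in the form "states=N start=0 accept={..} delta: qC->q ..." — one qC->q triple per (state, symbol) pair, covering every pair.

State merging on the prefix tree: take the shortest (then alphabetical) example prefix whose next move is undefined and point that move at state 0, else 1, else 2, ...; a target is out if some Accept/Reject pair would then sit in one state with the same input left (inseparable). If every existing state is out, open a new one.
a: 0a undefined. 0a->0: ok.
b: 0b undefined. 0b->0: no, ac/abc meet in 0 with "c" left. Open state 1: 0b->1.
c: 0c undefined. 0c->0: ok.
ba: 1a undefined. 1a->0: ok.
bc: 1c undefined. 1c->0: no, cacacc/abc meet in 0. 1c->1: no, ccab/abc meet in 1. Open state 2: 1c->2.
bca: 2a undefined. 2a->0: ok.
bcb: 2b undefined. 2b->0: ok.
bcc: 2c undefined. 2c->0: no, cacacc/bcc meet in 0. 2c->1: no, ccab/bcc meet in 1. 2c->2: ok.
acbb: 1b undefined. 1b->0: ok.
All examples now run through 3 states with every (state, symbol) defined. Accept strings end in {0,1}, Reject strings end in {2}; accept={0,1}.

states=3 start=0 accept={0,1} delta: 0a->0 0b->1 0c->0 1a->0 1b->0 1c->2 2a->0 2b->0 2c->2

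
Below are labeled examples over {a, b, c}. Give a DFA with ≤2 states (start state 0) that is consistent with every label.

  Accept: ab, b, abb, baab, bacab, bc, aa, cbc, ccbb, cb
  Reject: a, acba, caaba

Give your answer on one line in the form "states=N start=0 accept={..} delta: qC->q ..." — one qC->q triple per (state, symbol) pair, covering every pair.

states=2 start=0 accept={0} delta: 0a->1 0b->0 0c->0 1a->0 1b->0 1c->0

Fold the examples into a partial DFA from state 0: repeatedly fix the first undefined (state, symbol) met by the shortest-then-alphabetical prefix, trying targets in increasing order and rejecting any under which an Accept and a Reject string meet in one state with the same remainder; add a state when all current targets are rejected. Accepting states are where Accept strings end.
a: 0a undefined. 0a->0: no, aa/a meet in 0. Open state 1: 0a->1.
b: 0b undefined. 0b->0: ok.
c: 0c undefined. 0c->0: ok.
aa: 1a undefined. 1a->0: ok.
ab: 1b undefined. 1b->0: ok.
ac: 1c undefined. 1c->0: ok.
All examples now run through 2 states with every (state, symbol) defined. Accept strings end in {0}, Reject strings end in {1}; accept={0}.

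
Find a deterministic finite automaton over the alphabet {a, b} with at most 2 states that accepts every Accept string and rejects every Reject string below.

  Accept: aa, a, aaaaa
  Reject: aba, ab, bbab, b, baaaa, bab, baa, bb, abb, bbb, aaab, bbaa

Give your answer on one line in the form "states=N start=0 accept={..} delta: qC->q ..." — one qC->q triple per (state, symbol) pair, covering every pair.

states=2 start=0 accept={0} delta: 0a->0 0b->1 1a->1 1b->1

Fold the examples into a partial DFA from state 0: repeatedly fix the first undefined (state, symbol) met by the shortest-then-alphabetical prefix, trying targets in increasing order and rejecting any under which an Accept and a Reject string meet in one state with the same remainder; add a state when all current targets are rejected. Accepting states are where Accept strings end.
a: 0a undefined. 0a->0: ok.
b: 0b undefined. 0b->0: no, aa/aba meet in 0. Open state 1: 0b->1.
ba: 1a undefined. 1a->0: no, aa/aba meet in 0. 1a->1: ok.
bb: 1b undefined. 1b->0: no, aa/bab meet in 0. 1b->1: ok.
All examples now run through 2 states with every (state, symbol) defined. Accept strings end in {0}, Reject strings end in {1}; accept={0}.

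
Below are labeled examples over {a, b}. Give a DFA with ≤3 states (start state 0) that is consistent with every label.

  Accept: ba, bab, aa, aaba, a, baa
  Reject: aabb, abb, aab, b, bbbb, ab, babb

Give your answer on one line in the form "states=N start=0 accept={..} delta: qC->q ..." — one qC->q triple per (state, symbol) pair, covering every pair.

states=3 start=0 accept={0,2} delta: 0a->0 0b->1 1a->2 1b->1 2a->0 2b->0

Grow the machine one transition at a time. Run the examples from 0; the earliest place one falls off (shortest prefix, ties alphabetical) gets sent to the lowest-numbered state that keeps every Accept/Reject pair distinguishable — a pair clashes when both reach the same state with identical unread suffix — and to a fresh state only if none does.
a: 0a undefined. 0a->0: ok.
b: 0b undefined. 0b->0: no, ba/aabb meet in 0. Open state 1: 0b->1.
ba: 1a undefined. 1a->0: no, bab/aab meet in 1. 1a->1: no, ba/aab meet in 1. Open state 2: 1a->2.
bb: 1b undefined. 1b->0: no, aa/aabb meet in 0. 1b->1: ok.
baa: 2a undefined. 2a->0: ok.
bab: 2b undefined. 2b->0: ok.
All examples now run through 3 states with every (state, symbol) defined. Accept strings end in {0,2}, Reject strings end in {1}; accept={0,2}.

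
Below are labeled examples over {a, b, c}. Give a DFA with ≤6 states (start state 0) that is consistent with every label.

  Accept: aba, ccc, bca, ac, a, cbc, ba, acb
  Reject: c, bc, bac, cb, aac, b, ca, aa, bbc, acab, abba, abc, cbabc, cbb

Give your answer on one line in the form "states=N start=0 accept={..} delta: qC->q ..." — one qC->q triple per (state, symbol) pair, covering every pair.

State merging on the prefix tree: take the shortest (then alphabetical) example prefix whose next move is undefined and point that move at state 0, else 1, else 2, ...; a target is out if some Accept/Reject pair would then sit in one state with the same input left (inseparable). If every existing state is out, open a new one.
a: 0a undefined. 0a->0: no, ac/c meet in 0 with "c" left. Open state 1: 0a->1.
b: 0b undefined. 0b->0: no, bca/ca meet in 0 with "ca" left. 0b->1: no, ac/bc meet in 1 with "c" left. Open state 2: 0b->2.
c: 0c undefined. 0c->0: no, ccc/c meet in 0. 0c->1: no, a/c meet in 1. 0c->2: no, cbc/bbc meet in 2 with "bc" left. Open state 3: 0c->3.
aa: 1a undefined. 1a->0: ok.
ab: 1b undefined. 1b->0: no, ba/abba meet in 2 with "a" left. 1b->1: no, aba/aa meet in 0. 1b->2: ok.
ac: 1c undefined. 1c->0: no, ac/aa meet in 0. 1c->1: no, acb/b meet in 2. 1c->2: no, ac/b meet in 2. 1c->3: no, ac/c meet in 3. Open state 4: 1c->4.
ba: 2a undefined. 2a->0: no, aba/aa meet in 0. 2a->1: no, ac/bac meet in 4. 2a->2: no, aba/b meet in 2. 2a->3: no, aba/c meet in 3. 2a->4: ok.
bb: 2b undefined. 2b->0: no, a/abba meet in 1. 2b->1: no, aba/bbc meet in 4. 2b->2: no, aba/abba meet in 4. 2b->3: ok.
bc: 2c undefined. 2c->0: ok.
ca: 3a undefined. 3a->0: ok.
cb: 3b undefined. 3b->0: no, cbc/c meet in 3. 3b->1: no, bca/cb meet in 1. 3b->2: no, cbc/bc meet in 0. 3b->3: no, cbc/bbc meet in 3 with "c" left. 3b->4: no, aba/cb meet in 4. Open state 5: 3b->5.
cc: 3c undefined. 3c->0: no, ccc/c meet in 3. 3c->1: no, bca/bbc meet in 1. 3c->2: no, ccc/bc meet in 0. 3c->3: no, ccc/c meet in 3. 3c->4: no, aba/bbc meet in 4. 3c->5: ok.
aca: 4a undefined. 4a->0: ok.
acb: 4b undefined. 4b->0: no, acb/bc meet in 0. 4b->1: ok.
bac: 4c undefined. 4c->0: ok.
cba: 5a undefined. 5a->0: ok.
cbb: 5b undefined. 5b->0: ok.
cbc: 5c undefined. 5c->0: no, ccc/bc meet in 0. 5c->1: ok.
All examples now run through 6 states with every (state, symbol) defined. Accept strings end in {1,4}, Reject strings end in {0,2,3,5}; accept={1,4}.

states=6 start=0 accept={1,4} delta: 0a->1 0b->2 0c->3 1a->0 1b->2 1c->4 2a->4 2b->3 2c->0 3a->0 3b->5 3c->5 4a->0 4b->1 4c->0 5a->0 5b->0 5c->1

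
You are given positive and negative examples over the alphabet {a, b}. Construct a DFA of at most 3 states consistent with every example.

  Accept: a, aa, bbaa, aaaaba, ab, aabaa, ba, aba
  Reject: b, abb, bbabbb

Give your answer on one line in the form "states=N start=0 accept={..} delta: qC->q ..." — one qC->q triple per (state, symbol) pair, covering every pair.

states=3 start=0 accept={1,2} delta: 0a->1 0b->0 1a->1 1b->2 2a->1 2b->0

State merging on the prefix tree: take the shortest (then alphabetical) example prefix whose next move is undefined and point that move at state 0, else 1, else 2, ...; a target is out if some Accept/Reject pair would then sit in one state with the same input left (inseparable). If every existing state is out, open a new one.
a: 0a undefined. 0a->0: no, ab/b meet in 0 with "b" left. Open state 1: 0a->1.
b: 0b undefined. 0b->0: ok.
aa: 1a undefined. 1a->0: no, aa/b meet in 0. 1a->1: ok.
ab: 1b undefined. 1b->0: no, ab/b meet in 0. 1b->1: no, a/abb meet in 1. Open state 2: 1b->2.
aba: 2a undefined. 2a->0: no, aaaaba/b meet in 0. 2a->1: ok.
abb: 2b undefined. 2b->0: ok.
All examples now run through 3 states with every (state, symbol) defined. Accept strings end in {1,2}, Reject strings end in {0}; accept={1,2}.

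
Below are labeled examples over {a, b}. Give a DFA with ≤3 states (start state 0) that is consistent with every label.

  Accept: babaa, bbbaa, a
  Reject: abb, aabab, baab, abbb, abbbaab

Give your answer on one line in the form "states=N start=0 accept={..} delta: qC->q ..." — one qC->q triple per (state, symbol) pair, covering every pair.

states=2 start=0 accept={0} delta: 0a->0 0b->1 1a->0 1b->1

Fold the examples into a partial DFA from state 0: repeatedly fix the first undefined (state, symbol) met by the shortest-then-alphabetical prefix, trying targets in increasing order and rejecting any under which an Accept and a Reject string meet in one state with the same remainder; add a state when all current targets are rejected. Accepting states are where Accept strings end.
a: 0a undefined. 0a->0: ok.
b: 0b undefined. 0b->0: no, babaa/abb meet in 0. Open state 1: 0b->1.
ba: 1a undefined. 1a->0: ok.
bb: 1b undefined. 1b->0: no, babaa/abb meet in 0. 1b->1: ok.
All examples now run through 2 states with every (state, symbol) defined. Accept strings end in {0}, Reject strings end in {1}; accept={0}.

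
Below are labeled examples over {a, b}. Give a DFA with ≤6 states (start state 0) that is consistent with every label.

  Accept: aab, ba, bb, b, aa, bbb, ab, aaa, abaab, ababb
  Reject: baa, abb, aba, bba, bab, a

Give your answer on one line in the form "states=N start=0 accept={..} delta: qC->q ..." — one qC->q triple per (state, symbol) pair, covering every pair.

states=5 start=0 accept={0,2,3} delta: 0a->1 0b->2 1a->2 1b->3 2a->3 2b->0 3a->4 3b->1 4a->0 4b->0

Fold the examples into a partial DFA from state 0: repeatedly fix the first undefined (state, symbol) met by the shortest-then-alphabetical prefix, trying targets in increasing order and rejecting any under which an Accept and a Reject string meet in one state with the same remainder; add a state when all current targets are rejected. Accepting states are where Accept strings end.
a: 0a undefined. 0a->0: no, ba/aba meet in 0 with "ba" left. Open state 1: 0a->1.
b: 0b undefined. 0b->0: no, ba/bba meet in 1. 0b->1: no, aab/bab meet in 1 with "ab" left. Open state 2: 0b->2.
aa: 1a undefined. 1a->0: no, aaa/a meet in 1. 1a->1: no, aa/a meet in 1. 1a->2: ok.
ab: 1b undefined. 1b->0: no, b/abb meet in 2. 1b->1: no, b/aba meet in 2. 1b->2: no, aab/abb meet in 2 with "b" left. Open state 3: 1b->3.
ba: 2a undefined. 2a->0: no, b/bab meet in 2. 2a->1: no, ba/a meet in 1. 2a->2: no, aab/bab meet in 2 with "b" left. 2a->3: ok.
bb: 2b undefined. 2b->0: ok.
aba: 3a undefined. 3a->0: no, aab/baa meet in 0. 3a->1: no, ababb/abb meet in 3 with "b" left. 3a->2: no, b/baa meet in 2. 3a->3: no, ba/baa meet in 3. Open state 4: 3a->4.
abb: 3b undefined. 3b->0: no, aab/abb meet in 0. 3b->1: ok.
abaa: 4a undefined. 4a->0: ok.
abab: 4b undefined. 4b->0: ok.
All examples now run through 5 states with every (state, symbol) defined. Accept strings end in {0,2,3}, Reject strings end in {1,4}; accept={0,2,3}.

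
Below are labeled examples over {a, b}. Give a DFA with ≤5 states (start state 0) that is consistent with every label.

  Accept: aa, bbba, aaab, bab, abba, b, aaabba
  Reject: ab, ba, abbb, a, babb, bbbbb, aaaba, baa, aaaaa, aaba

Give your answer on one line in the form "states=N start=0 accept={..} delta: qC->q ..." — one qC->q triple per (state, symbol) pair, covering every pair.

Fold the examples into a partial DFA from state 0: repeatedly fix the first undefined (state, symbol) met by the shortest-then-alphabetical prefix, trying targets in increasing order and rejecting any under which an Accept and a Reject string meet in one state with the same remainder; add a state when all current targets are rejected. Accepting states are where Accept strings end.
a: 0a undefined. 0a->0: no, aa/a meet in 0. Open state 1: 0a->1.
b: 0b undefined. 0b->0: no, aa/baa meet in 1 with "a" left. 0b->1: no, aa/ba meet in 1 with "a" left. Open state 2: 0b->2.
aa: 1a undefined. 1a->0: no, aaab/ab meet in 1 with "b" left. 1a->1: no, aa/a meet in 1. 1a->2: ok.
ab: 1b undefined. 1b->0: no, abba/ba meet in 2 with "a" left. 1b->1: ok.
ba: 2a undefined. 2a->0: no, aa/aaaaa meet in 2. 2a->1: no, aa/aaaba meet in 2. 2a->2: no, aa/ba meet in 2. Open state 3: 2a->3.
bb: 2b undefined. 2b->0: no, aa/bbbbb meet in 2. 2b->1: no, aa/aaba meet in 2. 2b->2: no, aa/bbbbb meet in 2. 2b->3: no, bbba/aaaba meet in 3 with "ba" left. Open state 4: 2b->4.
baa: 3a undefined. 3a->0: ok.
bab: 3b undefined. 3b->0: no, aa/babb meet in 2. 3b->1: no, aa/aaaba meet in 2. 3b->2: no, aaabba/aaba meet in 4 with "a" left. 3b->3: no, aaab/ba meet in 3. 3b->4: ok.
bbb: 4b undefined. 4b->0: no, bbba/ab meet in 1. 4b->1: ok.
aaba: 4a undefined. 4a->0: ok.
All examples now run through 5 states with every (state, symbol) defined. Accept strings end in {2,4}, Reject strings end in {0,1,3}; accept={2,4}.

states=5 start=0 accept={2,4} delta: 0a->1 0b->2 1a->2 1b->1 2a->3 2b->4 3a->0 3b->4 4a->0 4b->1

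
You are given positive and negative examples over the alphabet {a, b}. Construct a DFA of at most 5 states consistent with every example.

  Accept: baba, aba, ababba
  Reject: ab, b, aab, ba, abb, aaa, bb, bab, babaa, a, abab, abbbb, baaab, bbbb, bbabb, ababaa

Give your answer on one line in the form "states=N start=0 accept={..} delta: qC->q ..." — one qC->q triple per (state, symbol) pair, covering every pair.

states=4 start=0 accept={3} delta: 0a->1 0b->0 1a->0 1b->2 2a->3 2b->0 3a->0 3b->1

Fold the examples into a partial DFA from state 0: repeatedly fix the first undefined (state, symbol) met by the shortest-then-alphabetical prefix, trying targets in increasing order and rejecting any under which an Accept and a Reject string meet in one state with the same remainder; add a state when all current targets are rejected. Accepting states are where Accept strings end.
a: 0a undefined. 0a->0: no, aba/ba meet in 0 with "ba" left. Open state 1: 0a->1.
b: 0b undefined. 0b->0: ok.
aa: 1a undefined. 1a->0: ok.
ab: 1b undefined. 1b->0: no, baba/ba meet in 1. 1b->1: no, baba/b meet in 0. Open state 2: 1b->2.
aba: 2a undefined. 2a->0: no, baba/b meet in 0. 2a->1: no, baba/ba meet in 1. 2a->2: no, baba/ab meet in 2. Open state 3: 2a->3.
abb: 2b undefined. 2b->0: ok.
abab: 3b undefined. 3b->0: no, ababba/ba meet in 1. 3b->1: ok.
babaa: 3a undefined. 3a->0: ok.
All examples now run through 4 states with every (state, symbol) defined. Accept strings end in {3}, Reject strings end in {0,1,2}; accept={3}.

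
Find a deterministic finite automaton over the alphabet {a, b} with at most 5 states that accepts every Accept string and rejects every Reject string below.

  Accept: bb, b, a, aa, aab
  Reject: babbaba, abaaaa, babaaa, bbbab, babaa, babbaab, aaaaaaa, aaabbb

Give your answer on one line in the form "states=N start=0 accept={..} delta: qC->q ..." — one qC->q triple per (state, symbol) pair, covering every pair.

states=4 start=0 accept={0,1,2} delta: 0a->1 0b->0 1a->2 1b->3 2a->3 2b->0 3a->3 3b->3

Fold the examples into a partial DFA from state 0: repeatedly fix the first undefined (state, symbol) met by the shortest-then-alphabetical prefix, trying targets in increasing order and rejecting any under which an Accept and a Reject string meet in one state with the same remainder; add a state when all current targets are rejected. Accepting states are where Accept strings end.
a: 0a undefined. 0a->0: no, a/aaaaaaa meet in 0. Open state 1: 0a->1.
b: 0b undefined. 0b->0: ok.
aa: 1a undefined. 1a->0: no, a/aaaaaaa meet in 1. 1a->1: no, a/aaaaaaa meet in 1. Open state 2: 1a->2.
ab: 1b undefined. 1b->0: no, bb/bbbab meet in 0. 1b->1: no, a/bbbab meet in 1. 1b->2: no, aa/bbbab meet in 2. Open state 3: 1b->3.
aaa: 2a undefined. 2a->0: no, bb/aaabbb meet in 0. 2a->1: no, a/aaaaaaa meet in 1. 2a->2: no, aa/aaaaaaa meet in 2. 2a->3: ok.
aab: 2b undefined. 2b->0: ok.
aba: 3a undefined. 3a->0: no, a/babaa meet in 1. 3a->1: no, a/abaaaa meet in 1. 3a->2: no, aa/babaaa meet in 2. 3a->3: ok.
aaab: 3b undefined. 3b->0: no, bb/babbaab meet in 0. 3b->1: no, a/babbaba meet in 1. 3b->2: no, bb/aaabbb meet in 0. 3b->3: ok.
All examples now run through 4 states with every (state, symbol) defined. Accept strings end in {0,1,2}, Reject strings end in {3}; accept={0,1,2}.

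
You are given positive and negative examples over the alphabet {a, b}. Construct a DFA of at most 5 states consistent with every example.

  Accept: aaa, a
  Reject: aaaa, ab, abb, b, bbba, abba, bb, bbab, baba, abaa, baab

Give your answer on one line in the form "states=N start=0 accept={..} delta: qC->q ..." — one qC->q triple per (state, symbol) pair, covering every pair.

State merging on the prefix tree: take the shortest (then alphabetical) example prefix whose next move is undefined and point that move at state 0, else 1, else 2, ...; a target is out if some Accept/Reject pair would then sit in one state with the same input left (inseparable). If every existing state is out, open a new one.
a: 0a undefined. 0a->0: no, aaa/aaaa meet in 0. Open state 1: 0a->1.
b: 0b undefined. 0b->0: no, a/bbba meet in 1. 0b->1: no, a/b meet in 1. Open state 2: 0b->2.
aa: 1a undefined. 1a->0: ok.
ab: 1b undefined. 1b->0: ok.
ba: 2a undefined. 2a->0: ok.
bb: 2b undefined. 2b->0: ok.
All examples now run through 3 states with every (state, symbol) defined. Accept strings end in {1}, Reject strings end in {0,2}; accept={1}.

states=3 start=0 accept={1} delta: 0a->1 0b->2 1a->0 1b->0 2a->0 2b->0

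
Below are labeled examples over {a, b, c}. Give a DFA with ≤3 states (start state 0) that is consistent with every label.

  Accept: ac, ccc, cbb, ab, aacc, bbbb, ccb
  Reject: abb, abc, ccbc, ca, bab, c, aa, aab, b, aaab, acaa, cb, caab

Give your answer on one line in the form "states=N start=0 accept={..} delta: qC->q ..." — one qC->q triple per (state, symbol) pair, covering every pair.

states=3 start=0 accept={0} delta: 0a->1 0b->1 0c->2 1a->2 1b->0 1c->0 2a->2 2b->1 2c->1

Grow the machine one transition at a time. Run the examples from 0; the earliest place one falls off (shortest prefix, ties alphabetical) gets sent to the lowest-numbered state that keeps every Accept/Reject pair distinguishable — a pair clashes when both reach the same state with identical unread suffix — and to a fresh state only if none does.
a: 0a undefined. 0a->0: no, ac/c meet in 0 with "c" left. Open state 1: 0a->1.
b: 0b undefined. 0b->0: no, ab/bab meet in 1 with "b" left. 0b->1: ok.
c: 0c undefined. 0c->0: no, ac/ccbc meet in 1 with "c" left. 0c->1: no, cbb/abb meet in 1 with "bb" left. Open state 2: 0c->2.
aa: 1a undefined. 1a->0: no, ab/aaab meet in 1 with "b" left. 1a->1: no, ab/bab meet in 1 with "b" left. 1a->2: ok.
ab: 1b undefined. 1b->0: ok.
ac: 1c undefined. 1c->0: ok.
ca: 2a undefined. 2a->0: no, ac/ca meet in 0. 2a->1: no, ac/aaab meet in 0. 2a->2: ok.
cb: 2b undefined. 2b->0: no, ac/bab meet in 0. 2b->1: ok.
cc: 2c undefined. 2c->0: no, ac/ccbc meet in 0. 2c->1: ok.
All examples now run through 3 states with every (state, symbol) defined. Accept strings end in {0}, Reject strings end in {1,2}; accept={0}.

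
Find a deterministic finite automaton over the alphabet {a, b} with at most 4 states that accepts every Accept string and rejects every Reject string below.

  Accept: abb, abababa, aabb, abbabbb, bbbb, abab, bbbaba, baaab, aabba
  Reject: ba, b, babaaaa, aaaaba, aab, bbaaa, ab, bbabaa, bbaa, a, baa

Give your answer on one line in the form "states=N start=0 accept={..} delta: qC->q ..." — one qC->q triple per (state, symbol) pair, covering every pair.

states=4 start=0 accept={2,3} delta: 0a->0 0b->1 1a->1 1b->2 2a->3 2b->1 3a->0 3b->2

Fold the examples into a partial DFA from state 0: repeatedly fix the first undefined (state, symbol) met by the shortest-then-alphabetical prefix, trying targets in increasing order and rejecting any under which an Accept and a Reject string meet in one state with the same remainder; add a state when all current targets are rejected. Accepting states are where Accept strings end.
a: 0a undefined. 0a->0: ok.
b: 0b undefined. 0b->0: no, abb/ba meet in 0. Open state 1: 0b->1.
ba: 1a undefined. 1a->0: no, abababa/ba meet in 0. 1a->1: ok.
bb: 1b undefined. 1b->0: no, abb/babaaaa meet in 0. 1b->1: no, abb/ba meet in 1. Open state 2: 1b->2.
bba: 2a undefined. 2a->0: no, abababa/ba meet in 1. 2a->1: no, abababa/ba meet in 1. 2a->2: no, abb/babaaaa meet in 2. Open state 3: 2a->3.
bbb: 2b undefined. 2b->0: no, bbbb/ba meet in 1. 2b->1: ok.
bbaa: 3a undefined. 3a->0: ok.
bbab: 3b undefined. 3b->0: no, abababa/babaaaa meet in 0. 3b->1: no, abababa/ba meet in 1. 3b->2: ok.
All examples now run through 4 states with every (state, symbol) defined. Accept strings end in {2,3}, Reject strings end in {0,1}; accept={2,3}.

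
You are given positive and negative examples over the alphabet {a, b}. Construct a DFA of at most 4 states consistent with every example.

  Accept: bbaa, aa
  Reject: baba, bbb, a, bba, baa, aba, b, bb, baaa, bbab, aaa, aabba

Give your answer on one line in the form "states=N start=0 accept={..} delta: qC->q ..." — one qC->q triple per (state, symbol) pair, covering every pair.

Grow the machine one transition at a time. Run the examples from 0; the earliest place one falls off (shortest prefix, ties alphabetical) gets sent to the lowest-numbered state that keeps every Accept/Reject pair distinguishable — a pair clashes when both reach the same state with identical unread suffix — and to a fresh state only if none does.
a: 0a undefined. 0a->0: no, aa/a meet in 0. Open state 1: 0a->1.
b: 0b undefined. 0b->0: no, bbaa/baa meet in 1 with "a" left. 0b->1: ok.
aa: 1a undefined. 1a->0: no, aa/baba meet in 0. 1a->1: no, aa/a meet in 1. Open state 2: 1a->2.
ab: 1b undefined. 1b->0: ok.
aaa: 2a undefined. 2a->0: ok.
aab: 2b undefined. 2b->0: no, bbaa/aabba meet in 2. 2b->1: no, bbaa/baba meet in 2. 2b->2: ok.
All examples now run through 3 states with every (state, symbol) defined. Accept strings end in {2}, Reject strings end in {0,1}; accept={2}.

states=3 start=0 accept={2} delta: 0a->1 0b->1 1a->2 1b->0 2a->0 2b->2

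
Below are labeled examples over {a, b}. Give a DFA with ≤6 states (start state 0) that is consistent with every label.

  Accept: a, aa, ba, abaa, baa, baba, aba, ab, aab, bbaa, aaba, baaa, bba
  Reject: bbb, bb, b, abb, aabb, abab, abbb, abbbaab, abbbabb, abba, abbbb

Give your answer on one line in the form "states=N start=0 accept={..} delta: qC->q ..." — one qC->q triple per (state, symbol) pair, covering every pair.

State merging on the prefix tree: take the shortest (then alphabetical) example prefix whose next move is undefined and point that move at state 0, else 1, else 2, ...; a target is out if some Accept/Reject pair would then sit in one state with the same input left (inseparable). If every existing state is out, open a new one.
a: 0a undefined. 0a->0: no, ab/b meet in 0 with "b" left. Open state 1: 0a->1.
b: 0b undefined. 0b->0: ok.
aa: 1a undefined. 1a->0: no, aa/bbb meet in 0. 1a->1: ok.
ab: 1b undefined. 1b->0: no, a/abba meet in 1. 1b->1: no, a/abb meet in 1. Open state 2: 1b->2.
aba: 2a undefined. 2a->0: no, baba/bbb meet in 0. 2a->1: no, ab/abab meet in 2. 2a->2: ok.
abb: 2b undefined. 2b->0: no, a/abba meet in 1. 2b->1: no, a/abb meet in 1. 2b->2: no, abaa/abb meet in 2. Open state 3: 2b->3.
abba: 3a undefined. 3a->0: ok.
abbb: 3b undefined. 3b->0: no, abaa/abbbaab meet in 2. 3b->1: no, a/abbb meet in 1. 3b->2: no, abaa/abbb meet in 2. 3b->3: no, abaa/abbbaab meet in 2. Open state 4: 3b->4.
abbba: 4a undefined. 4a->0: no, abaa/abbbaab meet in 2. 4a->1: no, abaa/abbbaab meet in 2. 4a->2: ok.
abbbb: 4b undefined. 4b->0: ok.
All examples now run through 5 states with every (state, symbol) defined. Accept strings end in {1,2}, Reject strings end in {0,3,4}; accept={1,2}.

states=5 start=0 accept={1,2} delta: 0a->1 0b->0 1a->1 1b->2 2a->2 2b->3 3a->0 3b->4 4a->2 4b->0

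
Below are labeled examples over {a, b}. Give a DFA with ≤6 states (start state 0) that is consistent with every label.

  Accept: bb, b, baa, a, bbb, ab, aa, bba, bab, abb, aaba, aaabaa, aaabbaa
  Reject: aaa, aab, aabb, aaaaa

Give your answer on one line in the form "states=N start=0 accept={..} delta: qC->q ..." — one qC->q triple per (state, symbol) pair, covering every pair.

Fold the examples into a partial DFA from state 0: repeatedly fix the first undefined (state, symbol) met by the shortest-then-alphabetical prefix, trying targets in increasing order and rejecting any under which an Accept and a Reject string meet in one state with the same remainder; add a state when all current targets are rejected. Accepting states are where Accept strings end.
a: 0a undefined. 0a->0: no, bb/aabb meet in 0 with "bb" left. Open state 1: 0a->1.
b: 0b undefined. 0b->0: ok.
aa: 1a undefined. 1a->0: no, bb/aab meet in 0. 1a->1: no, baa/aaa meet in 1. Open state 2: 1a->2.
ab: 1b undefined. 1b->0: ok.
aaa: 2a undefined. 2a->0: no, bb/aaa meet in 0. 2a->1: no, a/aaa meet in 1. 2a->2: no, baa/aaa meet in 2. Open state 3: 2a->3.
aab: 2b undefined. 2b->0: no, bb/aab meet in 0. 2b->1: no, bb/aabb meet in 0. 2b->2: no, baa/aab meet in 2. 2b->3: ok.
aaaa: 3a undefined. 3a->0: no, a/aaaaa meet in 1. 3a->1: no, baa/aaaaa meet in 2. 3a->2: ok.
aaab: 3b undefined. 3b->0: no, bb/aabb meet in 0. 3b->1: no, a/aabb meet in 1. 3b->2: no, baa/aabb meet in 2. 3b->3: no, aaabaa/aaa meet in 3. Open state 4: 3b->4.
aaaba: 4a undefined. 4a->0: ok.
aaabb: 4b undefined. 4b->0: ok.
All examples now run through 5 states with every (state, symbol) defined. Accept strings end in {0,1,2}, Reject strings end in {3,4}; accept={0,1,2}.

states=5 start=0 accept={0,1,2} delta: 0a->1 0b->0 1a->2 1b->0 2a->3 2b->3 3a->2 3b->4 4a->0 4b->0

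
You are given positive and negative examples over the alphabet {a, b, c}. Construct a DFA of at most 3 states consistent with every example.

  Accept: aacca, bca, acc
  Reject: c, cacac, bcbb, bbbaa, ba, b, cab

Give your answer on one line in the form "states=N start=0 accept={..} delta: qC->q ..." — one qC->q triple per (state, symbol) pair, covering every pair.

states=3 start=0 accept={2} delta: 0a->0 0b->0 0c->1 1a->2 1b->0 1c->2 2a->2 2b->0 2c->0

Grow the machine one transition at a time. Run the examples from 0; the earliest place one falls off (shortest prefix, ties alphabetical) gets sent to the lowest-numbered state that keeps every Accept/Reject pair distinguishable — a pair clashes when both reach the same state with identical unread suffix — and to a fresh state only if none does.
a: 0a undefined. 0a->0: ok.
b: 0b undefined. 0b->0: ok.
c: 0c undefined. 0c->0: no, aacca/c meet in 0. Open state 1: 0c->1.
ca: 1a undefined. 1a->0: no, bca/bbbaa meet in 0. 1a->1: no, bca/c meet in 1. Open state 2: 1a->2.
acc: 1c undefined. 1c->0: no, aacca/bbbaa meet in 0. 1c->1: no, acc/c meet in 1. 1c->2: ok.
bcb: 1b undefined. 1b->0: ok.
cab: 2b undefined. 2b->0: ok.
cac: 2c undefined. 2c->0: ok.
aacca: 2a undefined. 2a->0: no, aacca/bcbb meet in 0. 2a->1: no, aacca/c meet in 1. 2a->2: ok.
All examples now run through 3 states with every (state, symbol) defined. Accept strings end in {2}, Reject strings end in {0,1}; accept={2}.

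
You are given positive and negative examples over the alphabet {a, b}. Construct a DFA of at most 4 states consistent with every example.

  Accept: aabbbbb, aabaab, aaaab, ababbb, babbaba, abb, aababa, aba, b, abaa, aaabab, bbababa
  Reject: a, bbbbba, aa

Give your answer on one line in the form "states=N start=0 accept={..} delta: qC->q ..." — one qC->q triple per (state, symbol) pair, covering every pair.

Grow the machine one transition at a time. Run the examples from 0; the earliest place one falls off (shortest prefix, ties alphabetical) gets sent to the lowest-numbered state that keeps every Accept/Reject pair distinguishable — a pair clashes when both reach the same state with identical unread suffix — and to a fresh state only if none does.
a: 0a undefined. 0a->0: ok.
b: 0b undefined. 0b->0: no, aabbbbb/a meet in 0. Open state 1: 0b->1.
ba: 1a undefined. 1a->0: no, aababa/a meet in 0. 1a->1: ok.
bb: 1b undefined. 1b->0: no, aabbbbb/bbbbba meet in 1. 1b->1: no, aabbbbb/bbbbba meet in 1. Open state 2: 1b->2.
bba: 2a undefined. 2a->0: no, aababa/a meet in 0. 2a->1: ok.
bbb: 2b undefined. 2b->0: no, aaaab/bbbbba meet in 1. 2b->1: no, aabbbbb/bbbbba meet in 1. 2b->2: no, aaaab/bbbbba meet in 1. Open state 3: 2b->3.
bbbb: 3b undefined. 3b->0: no, aabbbbb/bbbbba meet in 1. 3b->1: no, aaaab/bbbbba meet in 1. 3b->2: ok.
babba: 3a undefined. 3a->0: ok.
All examples now run through 4 states with every (state, symbol) defined. Accept strings end in {1,2,3}, Reject strings end in {0}; accept={1,2,3}.

states=4 start=0 accept={1,2,3} delta: 0a->0 0b->1 1a->1 1b->2 2a->1 2b->3 3a->0 3b->2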